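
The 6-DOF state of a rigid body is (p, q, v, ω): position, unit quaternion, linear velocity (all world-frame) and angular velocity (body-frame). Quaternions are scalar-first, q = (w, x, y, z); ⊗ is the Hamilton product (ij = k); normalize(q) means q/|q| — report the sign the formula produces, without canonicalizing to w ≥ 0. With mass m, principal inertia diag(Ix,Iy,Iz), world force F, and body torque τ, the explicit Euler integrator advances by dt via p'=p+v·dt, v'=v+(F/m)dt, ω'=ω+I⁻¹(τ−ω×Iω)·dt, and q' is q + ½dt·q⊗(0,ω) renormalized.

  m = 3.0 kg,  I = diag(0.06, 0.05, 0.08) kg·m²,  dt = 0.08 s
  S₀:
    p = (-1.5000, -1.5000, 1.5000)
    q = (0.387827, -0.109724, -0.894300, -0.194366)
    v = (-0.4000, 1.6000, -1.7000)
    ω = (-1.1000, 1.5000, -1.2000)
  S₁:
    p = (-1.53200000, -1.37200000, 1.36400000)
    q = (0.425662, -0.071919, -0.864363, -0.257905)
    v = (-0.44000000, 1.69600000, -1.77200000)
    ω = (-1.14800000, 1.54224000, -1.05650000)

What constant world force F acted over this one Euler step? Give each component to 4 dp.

velocity change Δv = (-0.04000000, 0.09600000, -0.07200000)
applied force F = (-1.5000, 3.6000, -2.7000)

F = (-1.5000, 3.6000, -2.7000)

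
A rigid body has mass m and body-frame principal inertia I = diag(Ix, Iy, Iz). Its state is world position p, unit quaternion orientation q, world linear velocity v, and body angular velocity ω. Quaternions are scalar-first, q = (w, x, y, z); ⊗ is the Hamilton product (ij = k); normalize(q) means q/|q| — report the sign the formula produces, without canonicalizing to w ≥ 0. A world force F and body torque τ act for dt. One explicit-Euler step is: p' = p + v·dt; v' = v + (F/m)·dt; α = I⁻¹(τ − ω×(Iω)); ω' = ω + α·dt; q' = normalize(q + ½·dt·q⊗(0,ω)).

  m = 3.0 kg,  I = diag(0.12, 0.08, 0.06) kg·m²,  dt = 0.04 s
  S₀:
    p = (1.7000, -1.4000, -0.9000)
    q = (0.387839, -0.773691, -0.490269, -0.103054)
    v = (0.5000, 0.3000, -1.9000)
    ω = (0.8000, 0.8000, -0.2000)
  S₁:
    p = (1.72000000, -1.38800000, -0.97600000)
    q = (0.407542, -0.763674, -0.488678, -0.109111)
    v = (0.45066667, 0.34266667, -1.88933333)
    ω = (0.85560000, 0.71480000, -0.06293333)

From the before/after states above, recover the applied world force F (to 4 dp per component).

F = (-3.7000, 3.2000, 0.8000)

Δv = v₁−v₀ = (-0.04933333, 0.04266667, 0.01066667)
F = m·Δv/dt = (-3.7000, 3.2000, 0.8000)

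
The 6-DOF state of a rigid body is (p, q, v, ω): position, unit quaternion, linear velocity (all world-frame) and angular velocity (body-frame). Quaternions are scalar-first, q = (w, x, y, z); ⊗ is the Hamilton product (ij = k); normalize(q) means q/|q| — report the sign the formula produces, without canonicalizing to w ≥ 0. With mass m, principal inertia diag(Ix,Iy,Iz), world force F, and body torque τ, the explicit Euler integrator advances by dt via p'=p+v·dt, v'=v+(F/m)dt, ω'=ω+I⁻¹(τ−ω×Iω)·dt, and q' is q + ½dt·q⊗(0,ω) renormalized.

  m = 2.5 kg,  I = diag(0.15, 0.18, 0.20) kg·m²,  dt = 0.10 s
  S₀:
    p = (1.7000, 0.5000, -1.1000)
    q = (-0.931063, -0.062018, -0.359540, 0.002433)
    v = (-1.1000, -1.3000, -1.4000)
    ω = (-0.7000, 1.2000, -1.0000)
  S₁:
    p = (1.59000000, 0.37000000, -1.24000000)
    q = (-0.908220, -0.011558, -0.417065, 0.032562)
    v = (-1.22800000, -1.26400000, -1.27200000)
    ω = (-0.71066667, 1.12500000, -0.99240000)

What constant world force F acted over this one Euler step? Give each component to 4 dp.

Δv = v₁−v₀ = (-0.12800000, 0.03600000, 0.12800000)
F = m·Δv/dt = (-3.2000, 0.9000, 3.2000)

F = (-3.2000, 0.9000, 3.2000)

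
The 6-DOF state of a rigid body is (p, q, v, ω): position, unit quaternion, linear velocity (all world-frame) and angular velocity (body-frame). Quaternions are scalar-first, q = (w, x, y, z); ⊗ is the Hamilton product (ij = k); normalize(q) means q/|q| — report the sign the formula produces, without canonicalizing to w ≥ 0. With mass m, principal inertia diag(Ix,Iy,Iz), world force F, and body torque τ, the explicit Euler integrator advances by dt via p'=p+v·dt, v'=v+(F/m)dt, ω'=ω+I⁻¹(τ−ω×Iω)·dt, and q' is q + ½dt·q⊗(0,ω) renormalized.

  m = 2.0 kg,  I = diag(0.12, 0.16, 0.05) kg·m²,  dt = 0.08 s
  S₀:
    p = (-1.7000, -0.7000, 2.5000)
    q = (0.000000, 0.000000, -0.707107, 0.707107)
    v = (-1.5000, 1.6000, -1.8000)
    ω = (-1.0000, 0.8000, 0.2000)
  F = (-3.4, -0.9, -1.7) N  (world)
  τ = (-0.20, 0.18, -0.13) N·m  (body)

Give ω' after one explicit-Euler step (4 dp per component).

α = I⁻¹(τ − ω×Iω) = (-1.5200, 1.2125, -1.9600)
ω + α·dt = (-1.1216, 0.8970, 0.0432)

ω' = (-1.1216, 0.8970, 0.0432)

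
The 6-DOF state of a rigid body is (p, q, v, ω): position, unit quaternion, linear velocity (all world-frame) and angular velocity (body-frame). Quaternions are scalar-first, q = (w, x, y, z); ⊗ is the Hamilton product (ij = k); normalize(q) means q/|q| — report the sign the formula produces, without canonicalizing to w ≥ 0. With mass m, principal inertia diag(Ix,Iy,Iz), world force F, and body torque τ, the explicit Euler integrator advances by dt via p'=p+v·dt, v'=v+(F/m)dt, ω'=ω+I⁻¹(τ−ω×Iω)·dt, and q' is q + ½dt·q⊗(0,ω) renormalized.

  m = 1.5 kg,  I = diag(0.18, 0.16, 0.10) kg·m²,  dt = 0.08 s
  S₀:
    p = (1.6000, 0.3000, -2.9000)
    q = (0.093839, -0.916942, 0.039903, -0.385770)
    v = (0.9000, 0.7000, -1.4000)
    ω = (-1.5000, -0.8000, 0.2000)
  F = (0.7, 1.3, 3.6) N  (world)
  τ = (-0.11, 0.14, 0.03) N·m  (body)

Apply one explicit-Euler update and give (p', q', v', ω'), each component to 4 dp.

p' = (1.6720, 0.3560, -3.0120)
q' = (0.0431, -0.9324, 0.0672, -0.3525)
v' = (0.9373, 0.7693, -1.2080)
ω' = (-1.5532, -0.7180, 0.2432)

linear accel F/m = (0.4667, 0.8667, 2.4000)
p' = p + v·dt = (1.6720, 0.3560, -3.0120)
v' = v + a·dt = (0.9373, 0.7693, -1.2080)
precession coupling ω×(Iω) = (0.0096, -0.0240, -0.0240)
(τ − ω×Iω)/I = (-0.6644, 1.0250, 0.5400)
ω' = ω + α·dt = (-1.5532, -0.7180, 0.2432)
Hamilton product q⊗(0,ω) = (-1.2663366, -0.4413939, 0.6869722, 0.8121759)
updated quaternion q' = (0.0431, -0.9324, 0.0672, -0.3525)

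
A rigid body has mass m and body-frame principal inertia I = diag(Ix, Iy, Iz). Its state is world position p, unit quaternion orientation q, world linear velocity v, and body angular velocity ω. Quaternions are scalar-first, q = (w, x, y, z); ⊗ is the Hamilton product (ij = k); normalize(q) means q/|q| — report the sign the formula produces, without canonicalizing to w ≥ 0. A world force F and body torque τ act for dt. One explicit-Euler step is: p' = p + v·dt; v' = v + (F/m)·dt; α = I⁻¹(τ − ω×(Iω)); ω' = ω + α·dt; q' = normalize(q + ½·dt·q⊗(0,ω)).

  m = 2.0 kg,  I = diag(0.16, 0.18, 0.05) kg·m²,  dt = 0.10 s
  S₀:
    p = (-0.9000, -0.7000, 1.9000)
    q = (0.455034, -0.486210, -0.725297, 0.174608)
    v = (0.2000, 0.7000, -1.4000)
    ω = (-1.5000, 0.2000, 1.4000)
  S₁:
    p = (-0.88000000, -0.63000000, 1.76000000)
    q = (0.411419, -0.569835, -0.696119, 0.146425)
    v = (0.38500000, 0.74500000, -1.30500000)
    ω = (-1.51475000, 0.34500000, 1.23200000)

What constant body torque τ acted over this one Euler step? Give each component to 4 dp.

τ = (-0.0600, 0.0300, -0.0900)

ω₁ − ω₀ = (-0.01475000, 0.14500000, -0.16800000)
I·α + gyro = (-0.0600, 0.0300, -0.0900)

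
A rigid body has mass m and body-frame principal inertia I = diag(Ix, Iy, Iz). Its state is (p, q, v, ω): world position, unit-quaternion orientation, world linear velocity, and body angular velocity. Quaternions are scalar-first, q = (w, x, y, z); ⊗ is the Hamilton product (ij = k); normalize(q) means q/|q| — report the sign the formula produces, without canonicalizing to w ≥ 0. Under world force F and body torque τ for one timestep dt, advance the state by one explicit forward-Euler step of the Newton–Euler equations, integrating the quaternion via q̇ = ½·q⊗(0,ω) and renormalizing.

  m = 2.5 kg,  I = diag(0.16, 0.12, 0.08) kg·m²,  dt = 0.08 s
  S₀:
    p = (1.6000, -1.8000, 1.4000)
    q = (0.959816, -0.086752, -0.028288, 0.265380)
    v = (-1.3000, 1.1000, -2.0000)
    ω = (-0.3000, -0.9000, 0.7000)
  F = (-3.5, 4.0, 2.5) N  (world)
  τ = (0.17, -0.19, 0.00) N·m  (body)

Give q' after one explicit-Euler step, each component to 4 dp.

2q̇ = q⊗(0,ω) = (-0.2372508, -0.0689044, -0.8827220, 0.7414616)
q' = normalize(q + ½dt·q⊗(0,ω)) = (0.9493, -0.0894, -0.0635, 0.2947)

q' = (0.9493, -0.0894, -0.0635, 0.2947)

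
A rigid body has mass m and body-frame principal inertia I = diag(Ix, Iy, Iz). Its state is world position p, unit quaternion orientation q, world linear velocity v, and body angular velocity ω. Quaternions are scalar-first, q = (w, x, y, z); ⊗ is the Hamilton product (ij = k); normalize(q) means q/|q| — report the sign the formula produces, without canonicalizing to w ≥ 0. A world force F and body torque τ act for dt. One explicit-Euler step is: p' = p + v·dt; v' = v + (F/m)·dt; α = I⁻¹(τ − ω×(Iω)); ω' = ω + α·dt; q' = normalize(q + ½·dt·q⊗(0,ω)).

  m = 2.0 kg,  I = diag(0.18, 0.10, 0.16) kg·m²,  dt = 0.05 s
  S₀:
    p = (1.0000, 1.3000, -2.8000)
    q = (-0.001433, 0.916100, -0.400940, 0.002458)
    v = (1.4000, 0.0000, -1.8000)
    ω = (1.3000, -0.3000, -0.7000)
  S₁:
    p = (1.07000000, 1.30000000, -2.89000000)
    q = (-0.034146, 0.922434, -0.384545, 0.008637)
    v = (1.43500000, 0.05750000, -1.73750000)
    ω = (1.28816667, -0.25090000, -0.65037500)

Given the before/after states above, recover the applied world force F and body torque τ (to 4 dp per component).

Δω = ω₁−ω₀ = (-0.01183333, 0.04910000, 0.04962500)
ω₀×(Iω₀) = (0.0126, -0.0182, 0.0312)
τ = I·(Δω/dt) + ω₀×(Iω₀) = (-0.0300, 0.0800, 0.1900)
velocity change Δv = (0.03500000, 0.05750000, 0.06250000)
m·(v₁−v₀)/dt = (1.4000, 2.3000, 2.5000)

F = (1.4000, 2.3000, 2.5000)
τ = (-0.0300, 0.0800, 0.1900)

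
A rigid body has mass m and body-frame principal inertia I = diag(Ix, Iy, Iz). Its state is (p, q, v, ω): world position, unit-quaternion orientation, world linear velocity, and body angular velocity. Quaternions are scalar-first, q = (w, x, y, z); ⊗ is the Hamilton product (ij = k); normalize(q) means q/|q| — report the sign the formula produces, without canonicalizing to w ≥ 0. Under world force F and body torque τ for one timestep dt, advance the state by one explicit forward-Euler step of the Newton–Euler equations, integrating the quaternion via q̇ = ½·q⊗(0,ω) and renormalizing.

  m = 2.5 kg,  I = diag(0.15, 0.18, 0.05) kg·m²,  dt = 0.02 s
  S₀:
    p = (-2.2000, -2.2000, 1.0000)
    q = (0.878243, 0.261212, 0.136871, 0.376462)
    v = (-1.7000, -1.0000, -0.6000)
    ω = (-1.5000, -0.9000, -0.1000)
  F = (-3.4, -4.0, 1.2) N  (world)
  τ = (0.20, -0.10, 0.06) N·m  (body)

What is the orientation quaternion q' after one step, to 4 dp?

q⊗(0,ω) = (0.5526481, -0.9922358, -1.3289905, -0.1176086)
q + ½dt·q⊗(0,ω), renormalized = (0.8836, 0.2513, 0.1236, 0.3752)

q' = (0.8836, 0.2513, 0.1236, 0.3752)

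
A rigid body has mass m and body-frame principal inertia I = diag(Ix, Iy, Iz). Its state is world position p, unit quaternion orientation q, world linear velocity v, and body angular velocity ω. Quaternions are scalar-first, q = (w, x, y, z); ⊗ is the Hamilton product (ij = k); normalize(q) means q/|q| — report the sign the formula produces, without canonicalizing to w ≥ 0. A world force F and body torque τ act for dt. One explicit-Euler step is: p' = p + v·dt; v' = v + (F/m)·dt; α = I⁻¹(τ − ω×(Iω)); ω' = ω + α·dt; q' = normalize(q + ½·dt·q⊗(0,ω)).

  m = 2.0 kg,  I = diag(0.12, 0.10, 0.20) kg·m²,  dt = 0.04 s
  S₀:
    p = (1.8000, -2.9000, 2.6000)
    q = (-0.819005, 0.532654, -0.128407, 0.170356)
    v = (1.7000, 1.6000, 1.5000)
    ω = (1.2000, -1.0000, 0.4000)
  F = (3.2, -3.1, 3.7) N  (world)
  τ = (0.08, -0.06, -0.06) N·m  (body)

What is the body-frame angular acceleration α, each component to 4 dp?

ω×(Iω) gyroscopic = (-0.0400, -0.0384, 0.0240)
angular accel α = (1.0000, -0.2160, -0.4200)

α = (1.0000, -0.2160, -0.4200)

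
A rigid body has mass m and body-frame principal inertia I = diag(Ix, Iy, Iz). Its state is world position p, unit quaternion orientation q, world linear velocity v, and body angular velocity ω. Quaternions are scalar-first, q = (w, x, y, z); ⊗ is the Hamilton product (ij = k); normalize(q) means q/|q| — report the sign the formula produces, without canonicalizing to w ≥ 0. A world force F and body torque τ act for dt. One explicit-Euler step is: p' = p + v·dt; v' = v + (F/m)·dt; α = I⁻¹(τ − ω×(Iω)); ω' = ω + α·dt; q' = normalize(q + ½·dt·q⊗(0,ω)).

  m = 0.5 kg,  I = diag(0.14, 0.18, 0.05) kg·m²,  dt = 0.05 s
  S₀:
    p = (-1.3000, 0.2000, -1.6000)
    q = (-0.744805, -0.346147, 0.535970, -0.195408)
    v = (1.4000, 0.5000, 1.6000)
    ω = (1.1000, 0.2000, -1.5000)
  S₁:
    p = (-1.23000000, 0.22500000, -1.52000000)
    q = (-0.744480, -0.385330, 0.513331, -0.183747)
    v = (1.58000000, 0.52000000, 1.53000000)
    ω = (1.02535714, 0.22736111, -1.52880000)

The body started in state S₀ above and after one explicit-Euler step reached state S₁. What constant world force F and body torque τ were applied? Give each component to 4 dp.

ω₁ − ω₀ = (-0.07464286, 0.02736111, -0.02880000)
I·α + gyro = (-0.1700, -0.0500, -0.0200)
v₁ − v₀ = (0.18000000, 0.02000000, -0.07000000)
F = m·Δv/dt = (1.8000, 0.2000, -0.7000)

F = (1.8000, 0.2000, -0.7000)
τ = (-0.1700, -0.0500, -0.0200)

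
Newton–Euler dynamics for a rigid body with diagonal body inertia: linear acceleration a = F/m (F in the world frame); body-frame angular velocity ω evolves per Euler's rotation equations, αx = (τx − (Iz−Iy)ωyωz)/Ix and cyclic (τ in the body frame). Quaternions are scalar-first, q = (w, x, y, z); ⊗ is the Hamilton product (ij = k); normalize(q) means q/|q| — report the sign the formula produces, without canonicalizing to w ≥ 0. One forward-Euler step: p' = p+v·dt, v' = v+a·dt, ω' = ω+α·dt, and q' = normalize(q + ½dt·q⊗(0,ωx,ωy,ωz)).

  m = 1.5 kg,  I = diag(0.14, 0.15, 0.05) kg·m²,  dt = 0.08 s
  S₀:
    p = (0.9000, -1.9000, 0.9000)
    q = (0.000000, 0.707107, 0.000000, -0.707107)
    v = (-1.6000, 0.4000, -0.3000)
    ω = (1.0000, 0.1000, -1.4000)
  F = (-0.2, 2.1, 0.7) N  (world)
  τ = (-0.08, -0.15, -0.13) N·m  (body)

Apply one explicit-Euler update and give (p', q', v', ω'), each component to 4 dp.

p' = (0.7720, -1.8680, 0.8760)
q' = (-0.0677, 0.7083, 0.0113, -0.7026)
v' = (-1.6107, 0.5120, -0.2627)
ω' = (0.9463, 0.0872, -1.6096)

gyro term ω×Iω = (0.0140, -0.1260, 0.0010)
(τ − ω×Iω)/I = (-0.6714, -0.1600, -2.6200)
new body rate ω' = (0.9463, 0.0872, -1.6096)
Hamilton product q⊗(0,ω) = (-1.6970568, 0.0707107, 0.2828428, 0.0707107)
updated quaternion q' = (-0.0677, 0.7083, 0.0113, -0.7026)
a = F/m = (-0.1333, 1.4000, 0.4667)
p + v·dt = (0.7720, -1.8680, 0.8760)
v + (F/m)dt = (-1.6107, 0.5120, -0.2627)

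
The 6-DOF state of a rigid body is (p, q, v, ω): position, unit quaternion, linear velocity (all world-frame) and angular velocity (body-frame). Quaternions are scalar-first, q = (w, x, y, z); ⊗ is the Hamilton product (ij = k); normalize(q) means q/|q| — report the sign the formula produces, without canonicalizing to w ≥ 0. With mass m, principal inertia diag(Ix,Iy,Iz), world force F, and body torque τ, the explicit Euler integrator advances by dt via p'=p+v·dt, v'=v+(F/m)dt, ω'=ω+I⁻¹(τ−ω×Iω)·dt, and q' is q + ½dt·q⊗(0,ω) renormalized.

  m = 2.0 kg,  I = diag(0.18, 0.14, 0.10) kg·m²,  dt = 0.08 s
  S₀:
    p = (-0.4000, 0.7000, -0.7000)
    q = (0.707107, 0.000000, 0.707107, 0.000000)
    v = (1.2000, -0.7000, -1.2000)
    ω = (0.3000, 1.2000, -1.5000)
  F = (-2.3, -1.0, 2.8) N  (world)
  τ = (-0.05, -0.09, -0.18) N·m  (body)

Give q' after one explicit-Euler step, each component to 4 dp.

2q̇ = q⊗(0,ω) = (-0.8485284, -0.8485284, 0.8485284, -1.2727926)
q' = normalize(q + ½dt·q⊗(0,ω)) = (0.6711, -0.0338, 0.7388, -0.0508)

q' = (0.6711, -0.0338, 0.7388, -0.0508)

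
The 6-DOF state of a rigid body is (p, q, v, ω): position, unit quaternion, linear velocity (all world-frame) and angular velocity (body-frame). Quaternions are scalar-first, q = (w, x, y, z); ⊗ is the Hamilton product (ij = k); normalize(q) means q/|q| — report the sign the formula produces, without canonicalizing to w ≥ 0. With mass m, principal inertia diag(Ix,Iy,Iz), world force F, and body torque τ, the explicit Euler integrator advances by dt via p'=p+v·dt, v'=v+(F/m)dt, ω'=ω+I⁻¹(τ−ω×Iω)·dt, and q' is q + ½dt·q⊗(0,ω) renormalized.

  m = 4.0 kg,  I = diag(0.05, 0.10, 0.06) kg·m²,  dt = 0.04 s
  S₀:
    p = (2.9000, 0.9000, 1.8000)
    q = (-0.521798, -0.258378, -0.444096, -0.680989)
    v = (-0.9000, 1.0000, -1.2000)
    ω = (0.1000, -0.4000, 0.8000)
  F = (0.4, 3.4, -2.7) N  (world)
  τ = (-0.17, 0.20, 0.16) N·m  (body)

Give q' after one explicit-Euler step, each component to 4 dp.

2q̇ = q⊗(0,ω) = (0.3929906, -0.6798522, 0.3473227, -0.2696776)
q + ½dt·q⊗(0,ω), renormalized = (-0.5139, -0.2719, -0.4371, -0.6863)

q' = (-0.5139, -0.2719, -0.4371, -0.6863)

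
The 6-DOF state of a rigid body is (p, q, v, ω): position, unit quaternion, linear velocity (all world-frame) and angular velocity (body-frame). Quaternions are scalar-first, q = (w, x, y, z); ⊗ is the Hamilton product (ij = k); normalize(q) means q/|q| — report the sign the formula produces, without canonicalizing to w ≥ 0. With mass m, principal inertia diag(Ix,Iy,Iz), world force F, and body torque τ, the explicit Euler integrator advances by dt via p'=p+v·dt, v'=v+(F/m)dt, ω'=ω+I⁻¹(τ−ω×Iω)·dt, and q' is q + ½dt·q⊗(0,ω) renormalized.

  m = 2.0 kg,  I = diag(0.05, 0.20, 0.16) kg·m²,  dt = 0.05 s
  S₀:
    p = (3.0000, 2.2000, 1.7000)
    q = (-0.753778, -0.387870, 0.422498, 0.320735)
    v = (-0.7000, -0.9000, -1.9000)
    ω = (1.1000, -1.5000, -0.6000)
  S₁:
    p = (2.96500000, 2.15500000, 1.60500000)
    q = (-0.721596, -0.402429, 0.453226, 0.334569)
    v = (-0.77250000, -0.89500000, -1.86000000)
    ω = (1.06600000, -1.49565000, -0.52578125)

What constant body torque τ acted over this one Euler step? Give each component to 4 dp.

τ = (-0.0700, 0.0900, -0.0100)

rate change Δω = (-0.03400000, 0.00435000, 0.07421875)
gyro term ω₀×Iω₀ = (-0.0360, 0.0726, -0.2475)
τ = I·(Δω/dt) + ω₀×(Iω₀) = (-0.0700, 0.0900, -0.0100)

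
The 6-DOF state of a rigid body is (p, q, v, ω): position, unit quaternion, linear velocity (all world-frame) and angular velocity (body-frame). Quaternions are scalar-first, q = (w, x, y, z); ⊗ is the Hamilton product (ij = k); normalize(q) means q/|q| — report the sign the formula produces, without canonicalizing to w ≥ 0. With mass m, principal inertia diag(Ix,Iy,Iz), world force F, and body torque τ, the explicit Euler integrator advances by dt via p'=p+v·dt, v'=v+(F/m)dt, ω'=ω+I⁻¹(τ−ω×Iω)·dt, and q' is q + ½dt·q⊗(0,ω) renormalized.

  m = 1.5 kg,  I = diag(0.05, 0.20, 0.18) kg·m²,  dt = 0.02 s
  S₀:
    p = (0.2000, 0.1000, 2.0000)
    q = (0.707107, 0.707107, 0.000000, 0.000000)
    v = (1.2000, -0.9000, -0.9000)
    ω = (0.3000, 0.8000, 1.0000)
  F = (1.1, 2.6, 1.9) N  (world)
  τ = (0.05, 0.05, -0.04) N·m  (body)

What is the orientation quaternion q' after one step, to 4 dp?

q⊗(0,ω) = (-0.2121321, 0.2121321, -0.1414214, 1.2727926)
updated quaternion q' = (0.7049, 0.7092, -0.0014, 0.0127)

q' = (0.7049, 0.7092, -0.0014, 0.0127)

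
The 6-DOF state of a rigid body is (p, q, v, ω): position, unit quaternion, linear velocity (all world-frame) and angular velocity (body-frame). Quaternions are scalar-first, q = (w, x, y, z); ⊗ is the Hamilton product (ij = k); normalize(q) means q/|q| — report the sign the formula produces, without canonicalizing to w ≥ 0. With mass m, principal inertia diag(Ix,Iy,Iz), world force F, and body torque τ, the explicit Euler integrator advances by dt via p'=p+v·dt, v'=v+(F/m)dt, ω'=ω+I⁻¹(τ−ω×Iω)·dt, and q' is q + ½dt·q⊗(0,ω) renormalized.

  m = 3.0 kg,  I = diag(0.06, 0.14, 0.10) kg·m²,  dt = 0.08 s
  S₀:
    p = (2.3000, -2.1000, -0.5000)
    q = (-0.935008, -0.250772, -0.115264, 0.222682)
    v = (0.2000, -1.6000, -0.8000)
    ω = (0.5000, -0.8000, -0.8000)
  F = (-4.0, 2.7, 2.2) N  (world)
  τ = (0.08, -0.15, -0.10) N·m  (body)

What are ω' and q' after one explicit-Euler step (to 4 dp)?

α = I⁻¹(τ − ω×Iω) = (1.7600, -1.1857, -0.6800)
ω + α·dt = (0.6408, -0.8949, -0.8544)
2q̇ = q⊗(0,ω) = (0.2113204, -0.1971472, 0.6587298, 1.0062560)
updated quaternion q' = (-0.9254, -0.2583, -0.0888, 0.2626)

ω' = (0.6408, -0.8949, -0.8544)
q' = (-0.9254, -0.2583, -0.0888, 0.2626)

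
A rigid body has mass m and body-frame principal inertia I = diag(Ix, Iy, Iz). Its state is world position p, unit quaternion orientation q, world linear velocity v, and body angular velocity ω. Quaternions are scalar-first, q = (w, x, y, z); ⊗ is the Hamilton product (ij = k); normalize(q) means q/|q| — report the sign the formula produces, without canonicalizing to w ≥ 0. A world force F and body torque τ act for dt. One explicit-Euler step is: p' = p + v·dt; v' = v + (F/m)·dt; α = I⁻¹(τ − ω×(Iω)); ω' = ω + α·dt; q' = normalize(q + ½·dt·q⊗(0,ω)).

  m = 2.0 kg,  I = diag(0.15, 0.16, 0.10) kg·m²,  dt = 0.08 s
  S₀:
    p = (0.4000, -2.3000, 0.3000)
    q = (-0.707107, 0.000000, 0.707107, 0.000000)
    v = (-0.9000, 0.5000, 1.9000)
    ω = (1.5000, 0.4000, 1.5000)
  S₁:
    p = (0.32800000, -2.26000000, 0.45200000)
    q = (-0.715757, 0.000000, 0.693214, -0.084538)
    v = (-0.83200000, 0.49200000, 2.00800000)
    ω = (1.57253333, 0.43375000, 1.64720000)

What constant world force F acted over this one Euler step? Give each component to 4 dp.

F = (1.7000, -0.2000, 2.7000)

v₁ − v₀ = (0.06800000, -0.00800000, 0.10800000)
m·(v₁−v₀)/dt = (1.7000, -0.2000, 2.7000)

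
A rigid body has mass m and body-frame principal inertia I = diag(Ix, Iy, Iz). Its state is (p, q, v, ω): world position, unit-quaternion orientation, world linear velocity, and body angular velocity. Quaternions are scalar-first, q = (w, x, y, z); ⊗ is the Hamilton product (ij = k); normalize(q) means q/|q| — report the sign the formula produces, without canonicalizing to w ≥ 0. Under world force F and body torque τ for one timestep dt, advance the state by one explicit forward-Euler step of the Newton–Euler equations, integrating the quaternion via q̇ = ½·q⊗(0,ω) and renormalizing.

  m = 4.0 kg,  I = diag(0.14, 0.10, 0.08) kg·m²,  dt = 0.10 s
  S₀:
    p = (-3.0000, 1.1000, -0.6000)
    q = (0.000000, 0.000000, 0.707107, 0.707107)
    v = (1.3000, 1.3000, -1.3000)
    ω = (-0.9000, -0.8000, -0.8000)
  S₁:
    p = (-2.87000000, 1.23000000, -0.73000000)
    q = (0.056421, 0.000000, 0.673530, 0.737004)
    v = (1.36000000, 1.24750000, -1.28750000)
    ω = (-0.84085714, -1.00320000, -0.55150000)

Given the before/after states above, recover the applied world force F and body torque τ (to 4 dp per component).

velocity change Δv = (0.06000000, -0.05250000, 0.01250000)
applied force F = (2.4000, -2.1000, 0.5000)
rate change Δω = (0.05914286, -0.20320000, 0.24850000)
applied torque τ = (0.0700, -0.1600, 0.1700)

F = (2.4000, -2.1000, 0.5000)
τ = (0.0700, -0.1600, 0.1700)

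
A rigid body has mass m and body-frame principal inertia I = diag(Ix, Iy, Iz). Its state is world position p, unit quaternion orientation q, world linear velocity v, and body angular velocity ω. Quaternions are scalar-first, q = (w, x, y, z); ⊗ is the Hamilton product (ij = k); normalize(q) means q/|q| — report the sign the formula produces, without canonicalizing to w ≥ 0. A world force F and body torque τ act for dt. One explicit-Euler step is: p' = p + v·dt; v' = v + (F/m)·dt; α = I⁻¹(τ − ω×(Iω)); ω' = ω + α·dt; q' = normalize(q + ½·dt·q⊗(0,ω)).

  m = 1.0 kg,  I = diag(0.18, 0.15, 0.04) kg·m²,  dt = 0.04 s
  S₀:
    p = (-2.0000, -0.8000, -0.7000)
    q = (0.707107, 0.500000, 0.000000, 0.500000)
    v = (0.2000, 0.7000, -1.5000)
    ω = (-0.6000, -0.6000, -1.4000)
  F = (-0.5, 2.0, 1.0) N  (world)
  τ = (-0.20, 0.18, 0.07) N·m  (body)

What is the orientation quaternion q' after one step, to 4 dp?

q' = (0.7267, 0.4972, -0.0005, 0.4739)

2q̇ = q⊗(0,ω) = (1.0000000, -0.1242642, -0.0242642, -1.2899498)
updated quaternion q' = (0.7267, 0.4972, -0.0005, 0.4739)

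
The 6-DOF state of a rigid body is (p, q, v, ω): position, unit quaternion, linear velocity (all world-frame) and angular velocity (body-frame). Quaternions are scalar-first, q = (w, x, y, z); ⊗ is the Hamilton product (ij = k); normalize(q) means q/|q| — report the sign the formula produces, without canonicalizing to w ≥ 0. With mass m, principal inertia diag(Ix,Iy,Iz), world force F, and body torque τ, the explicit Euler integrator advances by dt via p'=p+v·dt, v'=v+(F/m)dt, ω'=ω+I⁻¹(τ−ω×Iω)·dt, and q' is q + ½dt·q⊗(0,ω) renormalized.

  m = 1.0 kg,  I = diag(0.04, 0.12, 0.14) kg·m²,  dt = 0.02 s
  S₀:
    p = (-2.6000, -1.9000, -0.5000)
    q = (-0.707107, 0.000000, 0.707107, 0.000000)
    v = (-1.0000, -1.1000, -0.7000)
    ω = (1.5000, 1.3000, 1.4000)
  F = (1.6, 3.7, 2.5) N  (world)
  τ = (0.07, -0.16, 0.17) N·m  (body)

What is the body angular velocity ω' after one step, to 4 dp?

gyro term ω×Iω = (0.0364, -0.2100, 0.1560)
α = I⁻¹(τ − ω×Iω) = (0.8400, 0.4167, 0.1000)
ω + α·dt = (1.5168, 1.3083, 1.4020)

ω' = (1.5168, 1.3083, 1.4020)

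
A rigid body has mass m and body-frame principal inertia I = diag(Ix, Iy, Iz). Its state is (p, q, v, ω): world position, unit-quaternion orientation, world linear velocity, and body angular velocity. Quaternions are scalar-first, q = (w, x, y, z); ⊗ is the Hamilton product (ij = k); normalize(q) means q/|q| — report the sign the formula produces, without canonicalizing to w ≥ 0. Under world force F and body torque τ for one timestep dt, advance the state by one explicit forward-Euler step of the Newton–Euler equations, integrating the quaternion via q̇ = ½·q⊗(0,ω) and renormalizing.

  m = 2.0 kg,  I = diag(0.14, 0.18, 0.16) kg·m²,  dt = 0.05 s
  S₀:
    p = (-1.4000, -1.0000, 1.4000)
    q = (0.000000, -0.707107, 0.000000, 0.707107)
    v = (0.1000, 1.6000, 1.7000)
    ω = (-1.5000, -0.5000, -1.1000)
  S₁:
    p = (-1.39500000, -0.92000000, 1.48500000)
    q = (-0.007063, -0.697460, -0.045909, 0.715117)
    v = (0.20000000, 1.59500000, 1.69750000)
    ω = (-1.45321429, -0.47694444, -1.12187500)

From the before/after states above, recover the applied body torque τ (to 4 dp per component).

τ = (0.1200, 0.0500, -0.0400)

ω₁ − ω₀ = (0.04678571, 0.02305556, -0.02187500)
precession coupling = (-0.0110, -0.0330, 0.0300)
τ = I·(Δω/dt) + ω₀×(Iω₀) = (0.1200, 0.0500, -0.0400)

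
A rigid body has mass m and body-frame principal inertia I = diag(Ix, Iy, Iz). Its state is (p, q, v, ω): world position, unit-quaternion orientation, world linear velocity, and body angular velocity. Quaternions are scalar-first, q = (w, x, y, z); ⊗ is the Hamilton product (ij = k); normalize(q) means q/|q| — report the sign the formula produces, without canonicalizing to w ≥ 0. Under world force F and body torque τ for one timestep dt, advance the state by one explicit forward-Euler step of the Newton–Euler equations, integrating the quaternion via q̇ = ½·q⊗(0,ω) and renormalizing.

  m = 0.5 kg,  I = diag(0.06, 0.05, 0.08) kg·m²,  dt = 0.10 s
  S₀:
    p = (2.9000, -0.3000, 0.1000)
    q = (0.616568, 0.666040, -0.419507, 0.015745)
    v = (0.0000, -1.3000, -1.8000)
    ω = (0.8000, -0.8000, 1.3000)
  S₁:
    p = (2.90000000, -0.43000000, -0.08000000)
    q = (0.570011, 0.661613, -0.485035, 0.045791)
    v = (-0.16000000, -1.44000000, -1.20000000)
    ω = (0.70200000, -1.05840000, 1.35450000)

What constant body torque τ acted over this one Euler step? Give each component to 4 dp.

Δω = ω₁−ω₀ = (-0.09800000, -0.25840000, 0.05450000)
ω₀×(Iω₀) = (-0.0312, -0.0208, 0.0064)
I·α + gyro = (-0.0900, -0.1500, 0.0500)

τ = (-0.0900, -0.1500, 0.0500)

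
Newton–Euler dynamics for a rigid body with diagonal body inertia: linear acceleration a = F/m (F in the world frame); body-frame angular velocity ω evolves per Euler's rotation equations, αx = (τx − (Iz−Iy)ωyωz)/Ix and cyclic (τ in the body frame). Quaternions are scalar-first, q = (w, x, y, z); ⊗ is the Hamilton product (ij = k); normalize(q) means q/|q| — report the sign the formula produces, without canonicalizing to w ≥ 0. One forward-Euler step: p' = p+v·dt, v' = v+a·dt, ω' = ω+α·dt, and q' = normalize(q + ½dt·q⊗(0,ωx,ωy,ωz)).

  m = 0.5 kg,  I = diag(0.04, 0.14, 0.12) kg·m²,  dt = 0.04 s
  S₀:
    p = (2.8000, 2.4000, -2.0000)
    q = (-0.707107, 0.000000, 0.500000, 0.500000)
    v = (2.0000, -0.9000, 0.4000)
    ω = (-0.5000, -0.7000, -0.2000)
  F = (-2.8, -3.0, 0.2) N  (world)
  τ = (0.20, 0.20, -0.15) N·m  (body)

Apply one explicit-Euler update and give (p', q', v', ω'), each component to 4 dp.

p' = (2.8800, 2.3640, -1.9840)
q' = (-0.6980, 0.0121, 0.5048, 0.5077)
v' = (1.7760, -1.1400, 0.4160)
ω' = (-0.2972, -0.6406, -0.2617)

angular accel α = (5.0700, 1.4857, -1.5417)
ω' = ω + α·dt = (-0.2972, -0.6406, -0.2617)
Hamilton product q⊗(0,ω) = (0.4500000, 0.6035535, 0.2449749, 0.3914214)
q' = normalize(q + ½dt·q⊗(0,ω)) = (-0.6980, 0.0121, 0.5048, 0.5077)
linear accel F/m = (-5.6000, -6.0000, 0.4000)
new position p' = (2.8800, 2.3640, -1.9840)
new velocity v' = (1.7760, -1.1400, 0.4160)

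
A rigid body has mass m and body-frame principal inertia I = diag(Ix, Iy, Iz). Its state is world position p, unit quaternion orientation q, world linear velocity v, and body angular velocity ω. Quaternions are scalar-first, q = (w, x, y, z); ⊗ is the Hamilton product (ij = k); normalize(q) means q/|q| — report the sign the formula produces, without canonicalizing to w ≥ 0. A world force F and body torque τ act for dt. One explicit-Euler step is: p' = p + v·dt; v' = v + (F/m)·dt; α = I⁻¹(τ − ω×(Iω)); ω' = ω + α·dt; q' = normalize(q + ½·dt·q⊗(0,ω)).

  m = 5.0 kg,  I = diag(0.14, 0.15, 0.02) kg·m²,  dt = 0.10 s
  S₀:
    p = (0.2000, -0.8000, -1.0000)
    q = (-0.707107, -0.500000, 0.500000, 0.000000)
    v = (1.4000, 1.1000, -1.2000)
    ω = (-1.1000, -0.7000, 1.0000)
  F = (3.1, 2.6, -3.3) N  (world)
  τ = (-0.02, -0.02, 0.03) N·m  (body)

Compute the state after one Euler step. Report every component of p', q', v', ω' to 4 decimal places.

p' = (0.3400, -0.6900, -1.1200)
q' = (-0.7147, -0.4346, 0.5479, 0.0096)
v' = (1.4620, 1.1520, -1.2660)
ω' = (-1.1793, -0.6253, 1.1115)

a = (0.6200, 0.5200, -0.6600)
p + v·dt = (0.3400, -0.6900, -1.1200)
new velocity v' = (1.4620, 1.1520, -1.2660)
gyro term ω×Iω = (0.0910, -0.1320, 0.0077)
angular accel α = (-0.7929, 0.7467, 1.1150)
new body rate ω' = (-1.1793, -0.6253, 1.1115)
2q̇ = q⊗(0,ω) = (-0.2000000, 1.2778177, 0.9949749, 0.1928930)
updated quaternion q' = (-0.7147, -0.4346, 0.5479, 0.0096)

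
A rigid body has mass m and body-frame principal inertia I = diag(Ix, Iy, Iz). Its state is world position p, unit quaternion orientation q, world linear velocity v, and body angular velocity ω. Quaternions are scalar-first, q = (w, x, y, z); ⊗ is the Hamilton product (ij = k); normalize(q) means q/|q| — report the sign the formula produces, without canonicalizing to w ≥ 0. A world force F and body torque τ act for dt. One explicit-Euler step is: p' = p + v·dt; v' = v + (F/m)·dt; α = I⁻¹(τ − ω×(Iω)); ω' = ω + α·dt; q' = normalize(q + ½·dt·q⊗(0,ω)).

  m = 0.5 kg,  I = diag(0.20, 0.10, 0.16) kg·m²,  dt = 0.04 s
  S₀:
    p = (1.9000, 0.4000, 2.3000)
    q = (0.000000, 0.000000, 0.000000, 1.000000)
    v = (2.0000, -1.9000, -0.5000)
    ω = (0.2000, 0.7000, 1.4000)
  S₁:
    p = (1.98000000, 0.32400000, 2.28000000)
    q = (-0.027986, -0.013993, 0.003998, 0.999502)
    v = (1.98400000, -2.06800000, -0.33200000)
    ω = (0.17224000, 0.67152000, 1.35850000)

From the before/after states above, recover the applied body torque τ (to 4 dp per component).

rate change Δω = (-0.02776000, -0.02848000, -0.04150000)
gyro term ω₀×Iω₀ = (0.0588, 0.0112, -0.0140)
τ = I·(Δω/dt) + ω₀×(Iω₀) = (-0.0800, -0.0600, -0.1800)

τ = (-0.0800, -0.0600, -0.1800)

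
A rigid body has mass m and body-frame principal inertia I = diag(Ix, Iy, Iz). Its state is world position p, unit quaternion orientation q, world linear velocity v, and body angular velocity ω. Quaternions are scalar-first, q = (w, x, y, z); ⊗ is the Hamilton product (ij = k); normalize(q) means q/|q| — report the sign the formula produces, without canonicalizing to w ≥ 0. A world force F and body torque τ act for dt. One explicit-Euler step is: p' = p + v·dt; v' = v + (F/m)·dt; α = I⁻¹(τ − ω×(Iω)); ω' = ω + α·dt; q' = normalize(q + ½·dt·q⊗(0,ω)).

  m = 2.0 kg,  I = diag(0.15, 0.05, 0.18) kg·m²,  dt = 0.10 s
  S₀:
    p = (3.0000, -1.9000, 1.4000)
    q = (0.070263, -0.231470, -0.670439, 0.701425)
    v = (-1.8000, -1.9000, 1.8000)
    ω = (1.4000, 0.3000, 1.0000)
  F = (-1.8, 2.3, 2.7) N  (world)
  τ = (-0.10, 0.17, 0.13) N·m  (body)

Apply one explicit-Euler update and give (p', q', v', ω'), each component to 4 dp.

p' = (2.8200, -2.0900, 1.5800)
q' = (0.0612, -0.2696, -0.6064, 0.7456)
v' = (-1.8900, -1.7850, 1.9350)
ω' = (1.3073, 0.7240, 1.0956)

new position p' = (2.8200, -2.0900, 1.5800)
v' = v + a·dt = (-1.8900, -1.7850, 1.9350)
precession coupling ω×(Iω) = (0.0390, -0.0420, -0.0420)
angular accel α = (-0.9267, 4.2400, 0.9556)
new body rate ω' = (1.3073, 0.7240, 1.0956)
Hamilton product q⊗(0,ω) = (-0.1762353, -0.7824983, 1.2345439, 0.9394366)
q + ½dt·q⊗(0,ω), renormalized = (0.0612, -0.2696, -0.6064, 0.7456)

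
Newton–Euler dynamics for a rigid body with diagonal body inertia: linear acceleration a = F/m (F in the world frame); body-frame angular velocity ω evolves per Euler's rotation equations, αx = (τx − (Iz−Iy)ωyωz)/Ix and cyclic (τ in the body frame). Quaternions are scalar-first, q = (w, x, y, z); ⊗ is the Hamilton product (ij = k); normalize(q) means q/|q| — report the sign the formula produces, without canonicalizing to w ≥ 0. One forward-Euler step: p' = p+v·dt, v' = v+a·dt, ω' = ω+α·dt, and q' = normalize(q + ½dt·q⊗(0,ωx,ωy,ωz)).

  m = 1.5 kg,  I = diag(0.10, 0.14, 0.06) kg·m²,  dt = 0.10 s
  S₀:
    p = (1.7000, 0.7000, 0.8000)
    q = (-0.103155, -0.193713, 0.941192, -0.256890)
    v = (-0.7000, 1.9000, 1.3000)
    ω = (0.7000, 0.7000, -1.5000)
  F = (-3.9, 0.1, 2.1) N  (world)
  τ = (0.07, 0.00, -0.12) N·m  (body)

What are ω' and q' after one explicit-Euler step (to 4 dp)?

ω' = (0.6860, 0.7300, -1.7327)
q' = (-0.1480, -0.2579, 0.9104, -0.2877)

ω×(Iω) gyroscopic = (0.0840, -0.0420, 0.0196)
angular accel α = (-0.1400, 0.3000, -2.3267)
new body rate ω' = (0.6860, 0.7300, -1.7327)
q⊗(0,ω) = (-0.9085703, -1.3041735, -0.5426010, -0.6397010)
q + ½dt·q⊗(0,ω), renormalized = (-0.1480, -0.2579, 0.9104, -0.2877)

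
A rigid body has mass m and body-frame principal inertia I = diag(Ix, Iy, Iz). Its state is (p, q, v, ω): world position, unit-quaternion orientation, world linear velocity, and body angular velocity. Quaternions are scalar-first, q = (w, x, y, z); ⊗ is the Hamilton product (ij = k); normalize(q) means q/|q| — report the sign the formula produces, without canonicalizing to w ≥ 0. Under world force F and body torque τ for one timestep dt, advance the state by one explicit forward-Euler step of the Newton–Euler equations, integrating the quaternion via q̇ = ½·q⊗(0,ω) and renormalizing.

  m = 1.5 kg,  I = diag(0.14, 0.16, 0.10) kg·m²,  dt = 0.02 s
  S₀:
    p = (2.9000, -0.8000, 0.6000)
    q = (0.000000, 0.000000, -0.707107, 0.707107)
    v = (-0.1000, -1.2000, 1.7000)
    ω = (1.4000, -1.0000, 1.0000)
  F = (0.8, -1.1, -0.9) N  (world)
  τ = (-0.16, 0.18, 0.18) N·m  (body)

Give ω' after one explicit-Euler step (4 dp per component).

ω' = (1.3686, -0.9845, 1.0416)

α = I⁻¹(τ − ω×Iω) = (-1.5714, 0.7750, 2.0800)
ω + α·dt = (1.3686, -0.9845, 1.0416)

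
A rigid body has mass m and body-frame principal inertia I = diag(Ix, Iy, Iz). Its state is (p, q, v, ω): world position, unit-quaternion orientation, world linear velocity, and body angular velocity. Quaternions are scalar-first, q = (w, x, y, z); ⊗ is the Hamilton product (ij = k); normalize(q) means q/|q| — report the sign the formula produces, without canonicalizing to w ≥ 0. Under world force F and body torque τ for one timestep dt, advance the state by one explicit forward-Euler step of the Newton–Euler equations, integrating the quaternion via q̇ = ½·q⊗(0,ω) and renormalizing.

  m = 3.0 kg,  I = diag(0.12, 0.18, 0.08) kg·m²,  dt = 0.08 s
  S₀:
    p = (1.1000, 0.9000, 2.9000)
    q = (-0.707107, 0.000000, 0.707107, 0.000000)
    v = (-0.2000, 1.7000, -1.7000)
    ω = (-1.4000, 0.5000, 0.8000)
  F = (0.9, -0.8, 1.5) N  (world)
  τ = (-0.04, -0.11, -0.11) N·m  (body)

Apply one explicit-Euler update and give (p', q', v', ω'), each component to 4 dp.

p' = (1.0840, 1.0360, 2.7640)
q' = (-0.7196, 0.0621, 0.6914, 0.0169)
v' = (-0.1760, 1.6787, -1.6600)
ω' = (-1.4000, 0.4710, 0.7320)

α = I⁻¹(τ − ω×Iω) = (0.0000, -0.3622, -0.8500)
new body rate ω' = (-1.4000, 0.4710, 0.7320)
2q̇ = q⊗(0,ω) = (-0.3535535, 1.5556354, -0.3535535, 0.4242642)
q' = normalize(q + ½dt·q⊗(0,ω)) = (-0.7196, 0.0621, 0.6914, 0.0169)
p' = p + v·dt = (1.0840, 1.0360, 2.7640)
v + (F/m)dt = (-0.1760, 1.6787, -1.6600)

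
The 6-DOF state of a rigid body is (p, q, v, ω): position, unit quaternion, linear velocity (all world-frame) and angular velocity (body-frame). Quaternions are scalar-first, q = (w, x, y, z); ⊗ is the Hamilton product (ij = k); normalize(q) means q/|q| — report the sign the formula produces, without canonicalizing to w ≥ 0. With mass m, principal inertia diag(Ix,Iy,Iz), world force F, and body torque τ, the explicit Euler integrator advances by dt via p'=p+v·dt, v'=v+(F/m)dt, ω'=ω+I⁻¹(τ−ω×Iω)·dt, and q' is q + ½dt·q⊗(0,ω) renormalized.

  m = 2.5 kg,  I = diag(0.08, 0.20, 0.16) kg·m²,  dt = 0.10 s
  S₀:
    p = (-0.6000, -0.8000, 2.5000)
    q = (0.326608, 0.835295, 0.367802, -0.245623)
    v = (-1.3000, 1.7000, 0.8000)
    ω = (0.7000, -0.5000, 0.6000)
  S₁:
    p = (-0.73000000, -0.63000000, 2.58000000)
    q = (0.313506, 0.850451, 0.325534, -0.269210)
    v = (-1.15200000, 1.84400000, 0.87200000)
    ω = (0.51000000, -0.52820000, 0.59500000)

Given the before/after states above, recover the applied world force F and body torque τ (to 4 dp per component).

Δω = ω₁−ω₀ = (-0.19000000, -0.02820000, -0.00500000)
precession coupling = (0.0120, -0.0336, -0.0420)
τ = I·(Δω/dt) + ω₀×(Iω₀) = (-0.1400, -0.0900, -0.0500)
v₁ − v₀ = (0.14800000, 0.14400000, 0.07200000)
m·(v₁−v₀)/dt = (3.7000, 3.6000, 1.8000)

F = (3.7000, 3.6000, 1.8000)
τ = (-0.1400, -0.0900, -0.0500)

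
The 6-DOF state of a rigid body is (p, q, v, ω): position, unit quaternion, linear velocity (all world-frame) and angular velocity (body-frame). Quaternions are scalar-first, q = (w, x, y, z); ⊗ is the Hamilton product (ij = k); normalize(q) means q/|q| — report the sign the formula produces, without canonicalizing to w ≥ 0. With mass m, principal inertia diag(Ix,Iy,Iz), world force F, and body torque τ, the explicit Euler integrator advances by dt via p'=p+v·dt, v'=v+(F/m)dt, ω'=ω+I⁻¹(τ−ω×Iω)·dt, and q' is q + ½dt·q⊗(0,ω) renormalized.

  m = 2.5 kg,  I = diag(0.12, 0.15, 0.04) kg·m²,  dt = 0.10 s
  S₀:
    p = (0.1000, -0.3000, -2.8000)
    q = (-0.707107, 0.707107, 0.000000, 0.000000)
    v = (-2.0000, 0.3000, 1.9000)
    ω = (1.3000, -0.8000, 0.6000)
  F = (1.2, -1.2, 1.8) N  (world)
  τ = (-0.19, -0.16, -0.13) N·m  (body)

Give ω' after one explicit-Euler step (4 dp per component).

ω' = (1.0977, -0.9483, 0.3530)

precession coupling ω×(Iω) = (0.0528, 0.0624, -0.0312)
angular accel α = (-2.0233, -1.4827, -2.4700)
ω' = ω + α·dt = (1.0977, -0.9483, 0.3530)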